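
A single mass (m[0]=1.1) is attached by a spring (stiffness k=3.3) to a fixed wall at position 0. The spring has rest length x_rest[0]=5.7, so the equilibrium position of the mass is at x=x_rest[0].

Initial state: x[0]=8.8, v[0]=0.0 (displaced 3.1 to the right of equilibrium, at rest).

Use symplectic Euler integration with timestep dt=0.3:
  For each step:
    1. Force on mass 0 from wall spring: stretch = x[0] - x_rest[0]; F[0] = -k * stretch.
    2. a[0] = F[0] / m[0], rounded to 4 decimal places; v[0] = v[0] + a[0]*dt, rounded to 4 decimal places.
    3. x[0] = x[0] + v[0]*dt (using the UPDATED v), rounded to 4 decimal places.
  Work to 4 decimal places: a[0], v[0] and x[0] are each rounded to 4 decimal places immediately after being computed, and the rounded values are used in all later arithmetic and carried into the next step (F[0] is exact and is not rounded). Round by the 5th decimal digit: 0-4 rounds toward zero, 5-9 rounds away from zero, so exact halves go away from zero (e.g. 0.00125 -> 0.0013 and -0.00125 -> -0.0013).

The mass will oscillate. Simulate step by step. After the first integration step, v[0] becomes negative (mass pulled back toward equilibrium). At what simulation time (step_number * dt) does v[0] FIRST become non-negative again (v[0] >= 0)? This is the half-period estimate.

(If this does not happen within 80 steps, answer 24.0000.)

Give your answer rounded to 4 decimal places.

Step 0: x=[8.8000] v=[0.0000]
Step 1: x=[7.9630] v=[-2.7900]
Step 2: x=[6.5150] v=[-4.8267]
Step 3: x=[4.8469] v=[-5.5602]
Step 4: x=[3.4092] v=[-4.7924]
Step 5: x=[2.5900] v=[-2.7307]
Step 6: x=[2.6105] v=[0.0683]
First v>=0 after going negative at step 6, time=1.8000

Answer: 1.8000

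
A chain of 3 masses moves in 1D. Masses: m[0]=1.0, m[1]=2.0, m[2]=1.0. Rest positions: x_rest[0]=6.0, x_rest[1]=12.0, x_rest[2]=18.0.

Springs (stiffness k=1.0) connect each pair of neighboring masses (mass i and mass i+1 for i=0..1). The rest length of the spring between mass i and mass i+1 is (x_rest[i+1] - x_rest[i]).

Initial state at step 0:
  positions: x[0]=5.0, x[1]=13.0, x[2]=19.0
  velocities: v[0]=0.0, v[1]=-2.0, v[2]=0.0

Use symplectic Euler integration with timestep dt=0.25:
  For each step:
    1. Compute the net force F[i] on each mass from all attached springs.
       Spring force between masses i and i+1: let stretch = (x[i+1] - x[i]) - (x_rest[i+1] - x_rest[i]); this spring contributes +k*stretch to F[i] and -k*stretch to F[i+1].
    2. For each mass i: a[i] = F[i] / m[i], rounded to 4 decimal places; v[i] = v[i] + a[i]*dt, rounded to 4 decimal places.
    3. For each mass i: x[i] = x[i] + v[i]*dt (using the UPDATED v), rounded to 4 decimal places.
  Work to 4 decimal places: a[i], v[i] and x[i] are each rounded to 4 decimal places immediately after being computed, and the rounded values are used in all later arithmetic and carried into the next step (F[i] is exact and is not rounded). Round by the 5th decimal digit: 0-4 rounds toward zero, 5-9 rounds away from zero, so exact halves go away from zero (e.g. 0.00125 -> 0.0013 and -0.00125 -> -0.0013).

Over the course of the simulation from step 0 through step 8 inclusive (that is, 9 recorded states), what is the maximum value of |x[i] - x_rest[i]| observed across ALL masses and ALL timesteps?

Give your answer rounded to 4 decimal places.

Answer: 2.2153

Derivation:
Step 0: x=[5.0000 13.0000 19.0000] v=[0.0000 -2.0000 0.0000]
Step 1: x=[5.1250 12.4375 19.0000] v=[0.5000 -2.2500 0.0000]
Step 2: x=[5.3320 11.8516 18.9649] v=[0.8281 -2.3438 -0.1406]
Step 3: x=[5.5715 11.2842 18.8602] v=[0.9580 -2.2696 -0.4189]
Step 4: x=[5.7931 10.7750 18.6570] v=[0.8862 -2.0367 -0.8129]
Step 5: x=[5.9510 10.3565 18.3362] v=[0.6317 -1.6742 -1.2834]
Step 6: x=[6.0093 10.0497 17.8916] v=[0.2331 -1.2274 -1.7783]
Step 7: x=[5.9451 9.8617 17.3319] v=[-0.2568 -0.7522 -2.2388]
Step 8: x=[5.7507 9.7847 16.6803] v=[-0.7777 -0.3080 -2.6064]
Max displacement = 2.2153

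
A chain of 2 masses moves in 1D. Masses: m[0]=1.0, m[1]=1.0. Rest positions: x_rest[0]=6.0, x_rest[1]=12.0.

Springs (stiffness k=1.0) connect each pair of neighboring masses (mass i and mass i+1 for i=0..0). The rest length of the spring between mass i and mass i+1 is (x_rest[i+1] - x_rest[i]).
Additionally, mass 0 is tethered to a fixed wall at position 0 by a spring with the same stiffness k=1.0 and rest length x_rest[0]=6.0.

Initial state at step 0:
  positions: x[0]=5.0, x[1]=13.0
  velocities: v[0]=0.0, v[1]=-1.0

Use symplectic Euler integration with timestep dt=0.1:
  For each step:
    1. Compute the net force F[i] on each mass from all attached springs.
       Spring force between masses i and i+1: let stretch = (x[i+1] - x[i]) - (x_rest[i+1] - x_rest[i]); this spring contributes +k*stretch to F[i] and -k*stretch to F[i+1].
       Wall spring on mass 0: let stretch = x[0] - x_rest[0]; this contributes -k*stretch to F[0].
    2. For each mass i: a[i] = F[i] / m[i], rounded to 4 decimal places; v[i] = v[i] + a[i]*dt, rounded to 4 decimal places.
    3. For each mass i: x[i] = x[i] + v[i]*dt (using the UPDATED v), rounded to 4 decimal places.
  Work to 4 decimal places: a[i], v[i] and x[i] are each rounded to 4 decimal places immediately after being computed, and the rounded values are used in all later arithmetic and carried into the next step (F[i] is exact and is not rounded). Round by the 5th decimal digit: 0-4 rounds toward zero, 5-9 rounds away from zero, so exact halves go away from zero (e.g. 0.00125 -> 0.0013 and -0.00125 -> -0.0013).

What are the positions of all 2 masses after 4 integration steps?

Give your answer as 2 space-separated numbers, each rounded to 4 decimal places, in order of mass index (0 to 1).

Step 0: x=[5.0000 13.0000] v=[0.0000 -1.0000]
Step 1: x=[5.0300 12.8800] v=[0.3000 -1.2000]
Step 2: x=[5.0882 12.7415] v=[0.5820 -1.3850]
Step 3: x=[5.1721 12.5865] v=[0.8385 -1.5503]
Step 4: x=[5.2784 12.4173] v=[1.0627 -1.6917]

Answer: 5.2784 12.4173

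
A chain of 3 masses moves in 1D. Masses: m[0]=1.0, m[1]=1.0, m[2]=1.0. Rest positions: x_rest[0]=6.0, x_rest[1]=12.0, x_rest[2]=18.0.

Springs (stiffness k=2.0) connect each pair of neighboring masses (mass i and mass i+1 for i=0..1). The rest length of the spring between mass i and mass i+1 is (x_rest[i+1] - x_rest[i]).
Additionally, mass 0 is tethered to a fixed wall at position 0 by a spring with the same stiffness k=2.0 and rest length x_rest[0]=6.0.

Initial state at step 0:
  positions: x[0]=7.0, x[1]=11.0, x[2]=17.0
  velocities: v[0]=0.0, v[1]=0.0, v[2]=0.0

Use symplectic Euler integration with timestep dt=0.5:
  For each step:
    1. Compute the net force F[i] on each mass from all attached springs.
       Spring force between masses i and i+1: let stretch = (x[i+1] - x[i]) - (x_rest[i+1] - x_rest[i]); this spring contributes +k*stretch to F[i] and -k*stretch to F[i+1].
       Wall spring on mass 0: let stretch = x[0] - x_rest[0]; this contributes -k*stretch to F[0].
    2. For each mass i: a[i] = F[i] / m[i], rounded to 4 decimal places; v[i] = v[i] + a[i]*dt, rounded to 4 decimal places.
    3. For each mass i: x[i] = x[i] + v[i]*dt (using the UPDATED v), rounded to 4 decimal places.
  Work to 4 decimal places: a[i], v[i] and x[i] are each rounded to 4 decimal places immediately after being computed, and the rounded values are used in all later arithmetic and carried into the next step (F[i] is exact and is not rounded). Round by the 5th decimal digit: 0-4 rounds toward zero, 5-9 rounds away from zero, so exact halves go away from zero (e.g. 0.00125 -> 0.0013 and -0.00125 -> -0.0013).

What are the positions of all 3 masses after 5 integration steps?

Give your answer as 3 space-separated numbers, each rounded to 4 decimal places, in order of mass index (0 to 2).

Step 0: x=[7.0000 11.0000 17.0000] v=[0.0000 0.0000 0.0000]
Step 1: x=[5.5000 12.0000 17.0000] v=[-3.0000 2.0000 0.0000]
Step 2: x=[4.5000 12.2500 17.5000] v=[-2.0000 0.5000 1.0000]
Step 3: x=[5.1250 11.2500 18.3750] v=[1.2500 -2.0000 1.7500]
Step 4: x=[6.2500 10.7500 18.6875] v=[2.2500 -1.0000 0.6250]
Step 5: x=[6.5000 11.9688 18.0313] v=[0.5000 2.4375 -1.3125]

Answer: 6.5000 11.9688 18.0313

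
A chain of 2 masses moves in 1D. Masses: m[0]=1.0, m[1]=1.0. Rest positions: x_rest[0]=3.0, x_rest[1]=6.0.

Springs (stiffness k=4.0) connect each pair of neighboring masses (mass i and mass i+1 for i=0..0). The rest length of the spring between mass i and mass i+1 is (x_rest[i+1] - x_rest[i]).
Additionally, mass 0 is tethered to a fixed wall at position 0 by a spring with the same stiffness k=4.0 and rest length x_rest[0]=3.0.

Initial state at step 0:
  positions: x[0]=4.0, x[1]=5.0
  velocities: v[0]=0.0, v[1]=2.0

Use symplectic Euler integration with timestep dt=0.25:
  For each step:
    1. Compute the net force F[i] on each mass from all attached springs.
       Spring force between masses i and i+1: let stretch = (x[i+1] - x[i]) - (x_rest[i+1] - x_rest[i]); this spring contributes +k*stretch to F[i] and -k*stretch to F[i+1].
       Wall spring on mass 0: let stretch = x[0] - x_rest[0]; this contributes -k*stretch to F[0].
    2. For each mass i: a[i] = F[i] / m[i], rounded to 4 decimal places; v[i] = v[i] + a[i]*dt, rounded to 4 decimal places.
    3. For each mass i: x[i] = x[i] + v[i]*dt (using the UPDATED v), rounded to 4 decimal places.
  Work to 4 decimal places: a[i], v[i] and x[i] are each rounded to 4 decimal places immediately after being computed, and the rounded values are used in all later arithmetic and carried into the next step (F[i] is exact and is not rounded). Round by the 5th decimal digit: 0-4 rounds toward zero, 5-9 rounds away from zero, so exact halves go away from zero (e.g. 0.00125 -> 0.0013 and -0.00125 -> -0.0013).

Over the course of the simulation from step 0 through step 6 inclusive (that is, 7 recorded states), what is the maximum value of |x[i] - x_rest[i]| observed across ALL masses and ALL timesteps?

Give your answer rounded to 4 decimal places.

Answer: 1.8923

Derivation:
Step 0: x=[4.0000 5.0000] v=[0.0000 2.0000]
Step 1: x=[3.2500 6.0000] v=[-3.0000 4.0000]
Step 2: x=[2.3750 7.0625] v=[-3.5000 4.2500]
Step 3: x=[2.0781 7.7031] v=[-1.1875 2.5625]
Step 4: x=[2.6680 7.6875] v=[2.3594 -0.0625]
Step 5: x=[3.8457 7.1670] v=[4.7109 -2.0820]
Step 6: x=[4.8923 6.5662] v=[4.1865 -2.4033]
Max displacement = 1.8923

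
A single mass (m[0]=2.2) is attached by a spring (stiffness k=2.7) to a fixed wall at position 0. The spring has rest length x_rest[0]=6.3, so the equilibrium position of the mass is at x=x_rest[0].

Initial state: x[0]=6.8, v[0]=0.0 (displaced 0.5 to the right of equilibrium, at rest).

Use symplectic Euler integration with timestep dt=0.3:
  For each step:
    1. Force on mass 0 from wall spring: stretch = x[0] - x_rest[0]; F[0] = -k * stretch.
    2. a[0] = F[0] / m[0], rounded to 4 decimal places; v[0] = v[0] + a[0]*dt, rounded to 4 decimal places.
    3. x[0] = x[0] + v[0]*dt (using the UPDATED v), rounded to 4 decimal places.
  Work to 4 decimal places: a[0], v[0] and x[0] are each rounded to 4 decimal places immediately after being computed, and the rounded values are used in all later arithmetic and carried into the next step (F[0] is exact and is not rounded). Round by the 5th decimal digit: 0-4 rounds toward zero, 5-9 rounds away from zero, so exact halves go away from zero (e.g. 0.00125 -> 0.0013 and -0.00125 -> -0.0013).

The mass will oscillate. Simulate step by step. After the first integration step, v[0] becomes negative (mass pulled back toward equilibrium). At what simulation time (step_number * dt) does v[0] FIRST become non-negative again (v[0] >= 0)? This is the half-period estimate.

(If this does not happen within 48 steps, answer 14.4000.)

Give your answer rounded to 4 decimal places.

Answer: 3.0000

Derivation:
Step 0: x=[6.8000] v=[0.0000]
Step 1: x=[6.7448] v=[-0.1841]
Step 2: x=[6.6404] v=[-0.3479]
Step 3: x=[6.4984] v=[-0.4732]
Step 4: x=[6.3345] v=[-0.5463]
Step 5: x=[6.1668] v=[-0.5590]
Step 6: x=[6.0138] v=[-0.5100]
Step 7: x=[5.8924] v=[-0.4046]
Step 8: x=[5.8161] v=[-0.2545]
Step 9: x=[5.7932] v=[-0.0763]
Step 10: x=[5.8263] v=[0.1103]
First v>=0 after going negative at step 10, time=3.0000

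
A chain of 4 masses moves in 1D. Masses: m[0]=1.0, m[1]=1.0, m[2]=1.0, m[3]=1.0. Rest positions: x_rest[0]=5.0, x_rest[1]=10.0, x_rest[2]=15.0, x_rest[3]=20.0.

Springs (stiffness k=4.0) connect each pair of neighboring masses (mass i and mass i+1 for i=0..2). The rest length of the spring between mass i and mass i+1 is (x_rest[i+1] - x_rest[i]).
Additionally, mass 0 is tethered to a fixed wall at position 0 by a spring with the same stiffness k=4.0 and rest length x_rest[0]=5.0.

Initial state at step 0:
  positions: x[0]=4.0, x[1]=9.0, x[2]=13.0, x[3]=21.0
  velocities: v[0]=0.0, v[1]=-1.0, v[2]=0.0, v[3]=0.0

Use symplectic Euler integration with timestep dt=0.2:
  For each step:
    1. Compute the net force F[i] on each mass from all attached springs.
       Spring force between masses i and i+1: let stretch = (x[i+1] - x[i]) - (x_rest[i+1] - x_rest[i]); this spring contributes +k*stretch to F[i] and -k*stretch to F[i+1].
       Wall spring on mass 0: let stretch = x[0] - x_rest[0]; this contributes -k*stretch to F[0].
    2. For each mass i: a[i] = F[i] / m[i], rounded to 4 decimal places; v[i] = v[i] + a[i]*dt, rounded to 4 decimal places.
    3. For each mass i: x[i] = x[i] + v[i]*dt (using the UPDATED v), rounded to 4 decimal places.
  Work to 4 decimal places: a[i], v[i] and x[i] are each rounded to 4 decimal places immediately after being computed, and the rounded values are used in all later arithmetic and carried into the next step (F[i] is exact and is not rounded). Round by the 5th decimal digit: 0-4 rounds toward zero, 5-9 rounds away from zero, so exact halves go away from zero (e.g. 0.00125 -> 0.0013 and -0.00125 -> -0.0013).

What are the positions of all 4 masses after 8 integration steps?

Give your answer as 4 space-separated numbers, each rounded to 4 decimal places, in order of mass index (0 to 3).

Answer: 5.6313 11.2369 13.3784 18.8860

Derivation:
Step 0: x=[4.0000 9.0000 13.0000 21.0000] v=[0.0000 -1.0000 0.0000 0.0000]
Step 1: x=[4.1600 8.6400 13.6400 20.5200] v=[0.8000 -1.8000 3.2000 -2.4000]
Step 2: x=[4.3712 8.3632 14.5808 19.7392] v=[1.0560 -1.3840 4.7040 -3.9040]
Step 3: x=[4.5217 8.4425 15.3521 18.9331] v=[0.7526 0.3965 3.8566 -4.0307]
Step 4: x=[4.5761 9.0000 15.5908 18.3540] v=[0.2719 2.7875 1.1937 -2.8955]
Step 5: x=[4.6061 9.9042 15.2171 18.1328] v=[0.1501 4.5210 -1.8684 -1.1061]
Step 6: x=[4.7468 10.8108 14.4599 18.2451] v=[0.7037 4.5328 -3.7862 0.5613]
Step 7: x=[5.0983 11.3310 13.7244 18.5517] v=[1.7575 2.6009 -3.6773 1.5331]
Step 8: x=[5.6313 11.2369 13.3784 18.8860] v=[2.6650 -0.4705 -1.7302 1.6713]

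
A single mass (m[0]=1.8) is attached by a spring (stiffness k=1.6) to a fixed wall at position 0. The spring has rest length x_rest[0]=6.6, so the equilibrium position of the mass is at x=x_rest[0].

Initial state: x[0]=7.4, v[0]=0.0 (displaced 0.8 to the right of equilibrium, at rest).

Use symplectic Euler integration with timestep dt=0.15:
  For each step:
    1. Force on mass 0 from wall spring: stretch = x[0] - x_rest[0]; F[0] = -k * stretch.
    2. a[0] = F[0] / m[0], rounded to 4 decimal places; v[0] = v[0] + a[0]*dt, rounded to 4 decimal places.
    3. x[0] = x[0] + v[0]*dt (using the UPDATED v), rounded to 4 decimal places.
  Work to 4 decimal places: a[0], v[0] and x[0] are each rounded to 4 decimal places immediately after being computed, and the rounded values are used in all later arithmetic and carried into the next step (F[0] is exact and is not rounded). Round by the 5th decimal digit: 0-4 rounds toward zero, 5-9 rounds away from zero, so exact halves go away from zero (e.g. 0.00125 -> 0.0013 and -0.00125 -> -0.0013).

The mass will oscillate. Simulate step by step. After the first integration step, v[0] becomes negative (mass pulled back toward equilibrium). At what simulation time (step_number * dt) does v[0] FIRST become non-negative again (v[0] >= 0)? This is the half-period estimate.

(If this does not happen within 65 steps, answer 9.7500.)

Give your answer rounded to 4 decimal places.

Answer: 3.4500

Derivation:
Step 0: x=[7.4000] v=[0.0000]
Step 1: x=[7.3840] v=[-0.1067]
Step 2: x=[7.3523] v=[-0.2112]
Step 3: x=[7.3056] v=[-0.3115]
Step 4: x=[7.2448] v=[-0.4056]
Step 5: x=[7.1711] v=[-0.4916]
Step 6: x=[7.0859] v=[-0.5677]
Step 7: x=[6.9910] v=[-0.6325]
Step 8: x=[6.8883] v=[-0.6846]
Step 9: x=[6.7799] v=[-0.7230]
Step 10: x=[6.6679] v=[-0.7470]
Step 11: x=[6.5545] v=[-0.7561]
Step 12: x=[6.4420] v=[-0.7500]
Step 13: x=[6.3327] v=[-0.7289]
Step 14: x=[6.2287] v=[-0.6933]
Step 15: x=[6.1321] v=[-0.6438]
Step 16: x=[6.0449] v=[-0.5814]
Step 17: x=[5.9688] v=[-0.5074]
Step 18: x=[5.9053] v=[-0.4232]
Step 19: x=[5.8557] v=[-0.3306]
Step 20: x=[5.8210] v=[-0.2314]
Step 21: x=[5.8019] v=[-0.1275]
Step 22: x=[5.7987] v=[-0.0211]
Step 23: x=[5.8116] v=[0.0857]
First v>=0 after going negative at step 23, time=3.4500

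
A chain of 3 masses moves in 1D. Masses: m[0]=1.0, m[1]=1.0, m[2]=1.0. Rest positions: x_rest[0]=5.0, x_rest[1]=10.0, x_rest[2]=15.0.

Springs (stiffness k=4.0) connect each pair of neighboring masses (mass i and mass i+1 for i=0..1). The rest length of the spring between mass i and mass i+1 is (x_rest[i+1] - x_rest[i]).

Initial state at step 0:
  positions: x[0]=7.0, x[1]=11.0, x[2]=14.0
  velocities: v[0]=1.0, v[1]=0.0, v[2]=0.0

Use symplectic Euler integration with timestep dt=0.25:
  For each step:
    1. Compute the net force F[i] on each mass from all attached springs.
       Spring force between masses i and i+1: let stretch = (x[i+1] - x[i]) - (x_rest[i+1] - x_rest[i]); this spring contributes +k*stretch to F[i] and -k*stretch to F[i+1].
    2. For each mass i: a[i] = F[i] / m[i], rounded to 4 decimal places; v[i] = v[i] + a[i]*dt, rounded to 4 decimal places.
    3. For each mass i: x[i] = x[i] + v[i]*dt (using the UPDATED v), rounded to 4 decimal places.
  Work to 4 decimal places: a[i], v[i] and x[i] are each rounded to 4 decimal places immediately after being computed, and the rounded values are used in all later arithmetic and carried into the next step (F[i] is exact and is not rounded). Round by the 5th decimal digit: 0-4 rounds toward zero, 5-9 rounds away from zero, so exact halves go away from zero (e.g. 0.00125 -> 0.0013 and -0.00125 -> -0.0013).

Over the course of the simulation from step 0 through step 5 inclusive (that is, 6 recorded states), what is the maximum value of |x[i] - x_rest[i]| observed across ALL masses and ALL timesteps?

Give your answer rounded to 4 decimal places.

Step 0: x=[7.0000 11.0000 14.0000] v=[1.0000 0.0000 0.0000]
Step 1: x=[7.0000 10.7500 14.5000] v=[0.0000 -1.0000 2.0000]
Step 2: x=[6.6875 10.5000 15.3125] v=[-1.2500 -1.0000 3.2500]
Step 3: x=[6.0781 10.5000 16.1719] v=[-2.4375 0.0000 3.4375]
Step 4: x=[5.3242 10.8125 16.8633] v=[-3.0156 1.2500 2.7656]
Step 5: x=[4.6924 11.2656 17.2920] v=[-2.5273 1.8125 1.7148]
Max displacement = 2.2920

Answer: 2.2920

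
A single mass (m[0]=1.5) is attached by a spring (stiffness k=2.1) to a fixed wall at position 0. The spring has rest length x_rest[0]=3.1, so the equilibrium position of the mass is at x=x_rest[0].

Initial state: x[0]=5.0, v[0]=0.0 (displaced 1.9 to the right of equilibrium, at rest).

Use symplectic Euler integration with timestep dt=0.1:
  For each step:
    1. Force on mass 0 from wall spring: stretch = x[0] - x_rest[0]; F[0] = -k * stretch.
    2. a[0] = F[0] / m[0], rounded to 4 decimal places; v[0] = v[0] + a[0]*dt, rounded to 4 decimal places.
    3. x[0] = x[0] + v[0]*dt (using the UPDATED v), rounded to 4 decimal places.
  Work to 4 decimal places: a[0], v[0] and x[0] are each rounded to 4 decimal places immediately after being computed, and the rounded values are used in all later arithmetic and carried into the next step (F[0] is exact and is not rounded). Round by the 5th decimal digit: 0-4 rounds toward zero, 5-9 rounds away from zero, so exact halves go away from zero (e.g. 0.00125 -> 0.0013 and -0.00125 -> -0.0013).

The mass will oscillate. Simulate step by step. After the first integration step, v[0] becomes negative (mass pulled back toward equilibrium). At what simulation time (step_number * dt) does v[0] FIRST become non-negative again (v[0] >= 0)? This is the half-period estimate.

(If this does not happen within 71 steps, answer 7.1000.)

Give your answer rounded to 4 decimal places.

Step 0: x=[5.0000] v=[0.0000]
Step 1: x=[4.9734] v=[-0.2660]
Step 2: x=[4.9206] v=[-0.5283]
Step 3: x=[4.8423] v=[-0.7832]
Step 4: x=[4.7396] v=[-1.0271]
Step 5: x=[4.6139] v=[-1.2566]
Step 6: x=[4.4670] v=[-1.4686]
Step 7: x=[4.3010] v=[-1.6600]
Step 8: x=[4.1182] v=[-1.8281]
Step 9: x=[3.9211] v=[-1.9707]
Step 10: x=[3.7125] v=[-2.0857]
Step 11: x=[3.4954] v=[-2.1715]
Step 12: x=[3.2727] v=[-2.2269]
Step 13: x=[3.0476] v=[-2.2511]
Step 14: x=[2.8232] v=[-2.2438]
Step 15: x=[2.6027] v=[-2.2051]
Step 16: x=[2.3892] v=[-2.1355]
Step 17: x=[2.1856] v=[-2.0360]
Step 18: x=[1.9948] v=[-1.9080]
Step 19: x=[1.8195] v=[-1.7533]
Step 20: x=[1.6621] v=[-1.5740]
Step 21: x=[1.5248] v=[-1.3727]
Step 22: x=[1.4096] v=[-1.1522]
Step 23: x=[1.3181] v=[-0.9155]
Step 24: x=[1.2515] v=[-0.6660]
Step 25: x=[1.2108] v=[-0.4072]
Step 26: x=[1.1965] v=[-0.1427]
Step 27: x=[1.2089] v=[0.1238]
First v>=0 after going negative at step 27, time=2.7000

Answer: 2.7000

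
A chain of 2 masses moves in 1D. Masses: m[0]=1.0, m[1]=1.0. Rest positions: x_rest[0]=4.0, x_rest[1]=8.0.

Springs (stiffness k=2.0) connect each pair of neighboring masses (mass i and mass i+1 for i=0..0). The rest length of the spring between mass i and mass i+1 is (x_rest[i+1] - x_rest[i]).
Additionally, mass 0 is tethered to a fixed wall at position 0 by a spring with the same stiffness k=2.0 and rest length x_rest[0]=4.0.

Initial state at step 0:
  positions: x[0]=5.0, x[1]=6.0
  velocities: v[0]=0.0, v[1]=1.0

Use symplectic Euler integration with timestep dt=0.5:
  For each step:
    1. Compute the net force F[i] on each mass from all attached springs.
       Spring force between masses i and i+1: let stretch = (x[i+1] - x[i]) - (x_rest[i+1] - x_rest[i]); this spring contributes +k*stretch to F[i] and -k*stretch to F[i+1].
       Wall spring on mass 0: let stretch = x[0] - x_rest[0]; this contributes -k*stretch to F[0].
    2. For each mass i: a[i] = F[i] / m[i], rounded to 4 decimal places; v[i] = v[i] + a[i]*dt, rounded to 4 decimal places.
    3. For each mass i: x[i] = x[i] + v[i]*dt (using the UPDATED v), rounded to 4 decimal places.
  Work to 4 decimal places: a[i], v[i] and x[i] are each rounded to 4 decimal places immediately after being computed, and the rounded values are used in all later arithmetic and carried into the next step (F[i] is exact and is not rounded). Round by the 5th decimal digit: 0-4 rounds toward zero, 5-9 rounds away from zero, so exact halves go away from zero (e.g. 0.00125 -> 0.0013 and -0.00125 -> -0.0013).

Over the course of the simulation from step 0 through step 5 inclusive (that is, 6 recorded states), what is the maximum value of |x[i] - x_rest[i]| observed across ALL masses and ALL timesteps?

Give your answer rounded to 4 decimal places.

Answer: 2.7500

Derivation:
Step 0: x=[5.0000 6.0000] v=[0.0000 1.0000]
Step 1: x=[3.0000 8.0000] v=[-4.0000 4.0000]
Step 2: x=[2.0000 9.5000] v=[-2.0000 3.0000]
Step 3: x=[3.7500 9.2500] v=[3.5000 -0.5000]
Step 4: x=[6.3750 8.2500] v=[5.2500 -2.0000]
Step 5: x=[6.7500 8.3125] v=[0.7500 0.1250]
Max displacement = 2.7500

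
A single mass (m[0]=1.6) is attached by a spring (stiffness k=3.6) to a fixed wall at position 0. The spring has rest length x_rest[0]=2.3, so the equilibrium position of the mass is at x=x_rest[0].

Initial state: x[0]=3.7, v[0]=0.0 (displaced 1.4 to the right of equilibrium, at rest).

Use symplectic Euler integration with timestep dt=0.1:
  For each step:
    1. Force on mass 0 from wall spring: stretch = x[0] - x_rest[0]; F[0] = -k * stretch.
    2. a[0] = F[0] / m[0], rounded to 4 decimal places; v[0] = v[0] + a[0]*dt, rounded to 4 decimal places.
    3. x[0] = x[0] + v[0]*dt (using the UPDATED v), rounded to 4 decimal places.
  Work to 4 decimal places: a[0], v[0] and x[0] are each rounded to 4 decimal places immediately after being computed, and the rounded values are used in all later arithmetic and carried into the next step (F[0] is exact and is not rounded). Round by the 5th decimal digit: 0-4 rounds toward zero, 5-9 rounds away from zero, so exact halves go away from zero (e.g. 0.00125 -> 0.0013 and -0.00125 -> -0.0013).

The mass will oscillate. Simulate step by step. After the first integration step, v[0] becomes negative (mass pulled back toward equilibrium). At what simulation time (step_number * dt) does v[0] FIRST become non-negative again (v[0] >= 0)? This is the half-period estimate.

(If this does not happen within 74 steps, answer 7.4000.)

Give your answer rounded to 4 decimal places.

Step 0: x=[3.7000] v=[0.0000]
Step 1: x=[3.6685] v=[-0.3150]
Step 2: x=[3.6062] v=[-0.6229]
Step 3: x=[3.5145] v=[-0.9168]
Step 4: x=[3.3955] v=[-1.1901]
Step 5: x=[3.2518] v=[-1.4366]
Step 6: x=[3.0867] v=[-1.6508]
Step 7: x=[2.9039] v=[-1.8278]
Step 8: x=[2.7075] v=[-1.9637]
Step 9: x=[2.5020] v=[-2.0554]
Step 10: x=[2.2919] v=[-2.1009]
Step 11: x=[2.0820] v=[-2.0991]
Step 12: x=[1.8770] v=[-2.0501]
Step 13: x=[1.6815] v=[-1.9549]
Step 14: x=[1.4999] v=[-1.8157]
Step 15: x=[1.3363] v=[-1.6357]
Step 16: x=[1.1944] v=[-1.4189]
Step 17: x=[1.0774] v=[-1.1701]
Step 18: x=[0.9879] v=[-0.8950]
Step 19: x=[0.9279] v=[-0.5998]
Step 20: x=[0.8988] v=[-0.2911]
Step 21: x=[0.9012] v=[0.0242]
First v>=0 after going negative at step 21, time=2.1000

Answer: 2.1000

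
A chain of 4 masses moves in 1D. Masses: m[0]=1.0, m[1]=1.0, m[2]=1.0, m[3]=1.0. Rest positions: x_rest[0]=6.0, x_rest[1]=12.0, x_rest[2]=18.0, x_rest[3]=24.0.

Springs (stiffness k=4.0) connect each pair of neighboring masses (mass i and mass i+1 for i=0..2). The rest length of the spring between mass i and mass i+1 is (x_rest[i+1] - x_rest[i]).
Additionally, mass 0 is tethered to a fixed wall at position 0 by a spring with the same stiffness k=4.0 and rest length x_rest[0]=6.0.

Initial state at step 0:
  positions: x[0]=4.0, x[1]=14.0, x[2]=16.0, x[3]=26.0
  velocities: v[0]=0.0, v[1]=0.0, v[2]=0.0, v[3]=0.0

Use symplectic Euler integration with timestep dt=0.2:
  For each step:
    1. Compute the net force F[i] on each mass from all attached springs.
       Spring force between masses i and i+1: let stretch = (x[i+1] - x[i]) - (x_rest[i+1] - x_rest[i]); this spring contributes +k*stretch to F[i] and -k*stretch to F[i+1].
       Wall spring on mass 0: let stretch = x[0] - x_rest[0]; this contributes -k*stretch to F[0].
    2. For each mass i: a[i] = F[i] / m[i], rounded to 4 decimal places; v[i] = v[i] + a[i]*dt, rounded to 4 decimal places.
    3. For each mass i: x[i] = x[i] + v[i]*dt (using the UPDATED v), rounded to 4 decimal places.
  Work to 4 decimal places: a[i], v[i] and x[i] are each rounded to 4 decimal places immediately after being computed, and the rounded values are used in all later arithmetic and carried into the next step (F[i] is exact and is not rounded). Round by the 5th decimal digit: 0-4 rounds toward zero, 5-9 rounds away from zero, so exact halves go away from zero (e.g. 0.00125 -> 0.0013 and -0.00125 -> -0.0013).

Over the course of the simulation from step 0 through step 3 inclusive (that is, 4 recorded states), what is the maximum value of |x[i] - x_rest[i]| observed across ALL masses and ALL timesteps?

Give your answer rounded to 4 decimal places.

Step 0: x=[4.0000 14.0000 16.0000 26.0000] v=[0.0000 0.0000 0.0000 0.0000]
Step 1: x=[4.9600 12.7200 17.2800 25.3600] v=[4.8000 -6.4000 6.4000 -3.2000]
Step 2: x=[6.3680 10.9280 19.1232 24.3872] v=[7.0400 -8.9600 9.2160 -4.8640]
Step 3: x=[7.4867 9.7176 20.4974 23.5322] v=[5.5936 -6.0518 6.8710 -4.2752]
Max displacement = 2.4974

Answer: 2.4974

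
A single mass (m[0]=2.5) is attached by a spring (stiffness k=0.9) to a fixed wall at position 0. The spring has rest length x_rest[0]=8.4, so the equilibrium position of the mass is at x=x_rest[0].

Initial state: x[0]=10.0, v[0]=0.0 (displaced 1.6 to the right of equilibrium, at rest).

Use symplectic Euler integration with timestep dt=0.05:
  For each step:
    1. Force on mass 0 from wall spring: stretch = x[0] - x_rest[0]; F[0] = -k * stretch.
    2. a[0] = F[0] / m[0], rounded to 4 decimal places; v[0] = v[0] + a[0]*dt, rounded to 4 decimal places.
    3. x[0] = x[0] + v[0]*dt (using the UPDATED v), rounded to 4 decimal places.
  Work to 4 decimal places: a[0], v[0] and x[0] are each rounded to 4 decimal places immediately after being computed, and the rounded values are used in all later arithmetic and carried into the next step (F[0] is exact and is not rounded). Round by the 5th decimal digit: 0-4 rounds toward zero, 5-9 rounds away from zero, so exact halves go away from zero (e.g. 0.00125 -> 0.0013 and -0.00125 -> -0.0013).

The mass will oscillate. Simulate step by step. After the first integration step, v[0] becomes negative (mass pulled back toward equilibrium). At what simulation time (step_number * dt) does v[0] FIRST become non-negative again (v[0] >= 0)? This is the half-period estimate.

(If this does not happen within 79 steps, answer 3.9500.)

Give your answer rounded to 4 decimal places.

Answer: 3.9500

Derivation:
Step 0: x=[10.0000] v=[0.0000]
Step 1: x=[9.9986] v=[-0.0288]
Step 2: x=[9.9957] v=[-0.0576]
Step 3: x=[9.9914] v=[-0.0863]
Step 4: x=[9.9857] v=[-0.1149]
Step 5: x=[9.9785] v=[-0.1434]
Step 6: x=[9.9699] v=[-0.1718]
Step 7: x=[9.9599] v=[-0.2001]
Step 8: x=[9.9485] v=[-0.2282]
Step 9: x=[9.9357] v=[-0.2561]
Step 10: x=[9.9215] v=[-0.2837]
Step 11: x=[9.9059] v=[-0.3111]
Step 12: x=[9.8890] v=[-0.3382]
Step 13: x=[9.8708] v=[-0.3650]
Step 14: x=[9.8512] v=[-0.3915]
Step 15: x=[9.8303] v=[-0.4176]
Step 16: x=[9.8081] v=[-0.4433]
Step 17: x=[9.7847] v=[-0.4686]
Step 18: x=[9.7600] v=[-0.4935]
Step 19: x=[9.7341] v=[-0.5180]
Step 20: x=[9.7070] v=[-0.5420]
Step 21: x=[9.6787] v=[-0.5655]
Step 22: x=[9.6493] v=[-0.5885]
Step 23: x=[9.6188] v=[-0.6110]
Step 24: x=[9.5872] v=[-0.6329]
Step 25: x=[9.5545] v=[-0.6543]
Step 26: x=[9.5207] v=[-0.6751]
Step 27: x=[9.4859] v=[-0.6953]
Step 28: x=[9.4502] v=[-0.7148]
Step 29: x=[9.4135] v=[-0.7337]
Step 30: x=[9.3759] v=[-0.7519]
Step 31: x=[9.3374] v=[-0.7695]
Step 32: x=[9.2981] v=[-0.7864]
Step 33: x=[9.2580] v=[-0.8026]
Step 34: x=[9.2171] v=[-0.8180]
Step 35: x=[9.1755] v=[-0.8327]
Step 36: x=[9.1332] v=[-0.8467]
Step 37: x=[9.0902] v=[-0.8599]
Step 38: x=[9.0466] v=[-0.8723]
Step 39: x=[9.0024] v=[-0.8839]
Step 40: x=[8.9577] v=[-0.8947]
Step 41: x=[8.9125] v=[-0.9047]
Step 42: x=[8.8668] v=[-0.9139]
Step 43: x=[8.8207] v=[-0.9223]
Step 44: x=[8.7742] v=[-0.9299]
Step 45: x=[8.7274] v=[-0.9366]
Step 46: x=[8.6803] v=[-0.9425]
Step 47: x=[8.6329] v=[-0.9475]
Step 48: x=[8.5853] v=[-0.9517]
Step 49: x=[8.5376] v=[-0.9550]
Step 50: x=[8.4897] v=[-0.9575]
Step 51: x=[8.4417] v=[-0.9591]
Step 52: x=[8.3937] v=[-0.9599]
Step 53: x=[8.3457] v=[-0.9598]
Step 54: x=[8.2978] v=[-0.9588]
Step 55: x=[8.2500] v=[-0.9570]
Step 56: x=[8.2023] v=[-0.9543]
Step 57: x=[8.1548] v=[-0.9507]
Step 58: x=[8.1075] v=[-0.9463]
Step 59: x=[8.0605] v=[-0.9410]
Step 60: x=[8.0138] v=[-0.9349]
Step 61: x=[7.9674] v=[-0.9280]
Step 62: x=[7.9214] v=[-0.9202]
Step 63: x=[7.8758] v=[-0.9116]
Step 64: x=[7.8307] v=[-0.9022]
Step 65: x=[7.7861] v=[-0.8920]
Step 66: x=[7.7421] v=[-0.8810]
Step 67: x=[7.6986] v=[-0.8692]
Step 68: x=[7.6558] v=[-0.8566]
Step 69: x=[7.6136] v=[-0.8432]
Step 70: x=[7.5722] v=[-0.8290]
Step 71: x=[7.5315] v=[-0.8141]
Step 72: x=[7.4916] v=[-0.7985]
Step 73: x=[7.4525] v=[-0.7822]
Step 74: x=[7.4142] v=[-0.7651]
Step 75: x=[7.3768] v=[-0.7474]
Step 76: x=[7.3404] v=[-0.7290]
Step 77: x=[7.3049] v=[-0.7099]
Step 78: x=[7.2704] v=[-0.6902]
Step 79: x=[7.2369] v=[-0.6699]
v[0] did not become non-negative within 79 steps; using fallback time=3.9500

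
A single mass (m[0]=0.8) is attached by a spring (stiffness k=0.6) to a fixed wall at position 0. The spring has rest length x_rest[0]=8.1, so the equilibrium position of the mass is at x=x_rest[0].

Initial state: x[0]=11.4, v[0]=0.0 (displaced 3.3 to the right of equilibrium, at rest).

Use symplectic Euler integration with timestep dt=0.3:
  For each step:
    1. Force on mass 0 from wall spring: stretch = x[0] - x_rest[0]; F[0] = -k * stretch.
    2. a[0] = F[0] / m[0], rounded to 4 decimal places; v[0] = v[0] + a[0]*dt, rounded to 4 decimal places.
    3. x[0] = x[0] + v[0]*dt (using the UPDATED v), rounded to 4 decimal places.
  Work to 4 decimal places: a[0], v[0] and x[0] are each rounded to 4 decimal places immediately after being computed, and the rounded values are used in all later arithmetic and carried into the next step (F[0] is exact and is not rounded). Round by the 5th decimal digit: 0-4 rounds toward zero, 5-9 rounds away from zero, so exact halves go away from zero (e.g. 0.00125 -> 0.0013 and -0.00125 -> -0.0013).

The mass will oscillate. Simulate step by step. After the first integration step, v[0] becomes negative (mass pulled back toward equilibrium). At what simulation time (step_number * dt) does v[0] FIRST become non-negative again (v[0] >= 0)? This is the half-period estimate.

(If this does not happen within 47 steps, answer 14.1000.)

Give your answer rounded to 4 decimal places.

Answer: 3.9000

Derivation:
Step 0: x=[11.4000] v=[0.0000]
Step 1: x=[11.1773] v=[-0.7425]
Step 2: x=[10.7468] v=[-1.4349]
Step 3: x=[10.1377] v=[-2.0304]
Step 4: x=[9.3910] v=[-2.4889]
Step 5: x=[8.5572] v=[-2.7794]
Step 6: x=[7.6925] v=[-2.8823]
Step 7: x=[6.8553] v=[-2.7906]
Step 8: x=[6.1021] v=[-2.5106]
Step 9: x=[5.4838] v=[-2.0611]
Step 10: x=[5.0421] v=[-1.4724]
Step 11: x=[4.8068] v=[-0.7844]
Step 12: x=[4.7938] v=[-0.0434]
Step 13: x=[5.0040] v=[0.7005]
First v>=0 after going negative at step 13, time=3.9000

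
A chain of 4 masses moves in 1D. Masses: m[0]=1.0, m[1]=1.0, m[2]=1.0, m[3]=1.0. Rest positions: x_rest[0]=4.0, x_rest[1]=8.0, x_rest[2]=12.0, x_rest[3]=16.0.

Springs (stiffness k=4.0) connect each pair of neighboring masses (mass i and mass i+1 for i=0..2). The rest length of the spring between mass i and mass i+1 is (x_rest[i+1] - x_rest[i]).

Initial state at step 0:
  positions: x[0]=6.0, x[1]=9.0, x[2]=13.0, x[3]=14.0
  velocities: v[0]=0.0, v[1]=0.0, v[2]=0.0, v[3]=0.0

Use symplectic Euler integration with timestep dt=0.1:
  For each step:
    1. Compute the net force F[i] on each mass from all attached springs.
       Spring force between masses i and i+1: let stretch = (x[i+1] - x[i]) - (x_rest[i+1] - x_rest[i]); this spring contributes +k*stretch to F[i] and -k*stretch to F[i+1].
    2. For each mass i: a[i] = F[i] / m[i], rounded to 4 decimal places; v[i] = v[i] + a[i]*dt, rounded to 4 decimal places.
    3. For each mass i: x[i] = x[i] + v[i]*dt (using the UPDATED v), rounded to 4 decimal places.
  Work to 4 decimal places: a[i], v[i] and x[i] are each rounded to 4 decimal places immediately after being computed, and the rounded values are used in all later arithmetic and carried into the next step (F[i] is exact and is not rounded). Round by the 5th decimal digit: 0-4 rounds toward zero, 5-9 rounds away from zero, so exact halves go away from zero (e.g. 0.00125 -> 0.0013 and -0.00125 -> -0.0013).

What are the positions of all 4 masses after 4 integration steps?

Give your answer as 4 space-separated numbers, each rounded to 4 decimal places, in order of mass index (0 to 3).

Answer: 5.6445 9.2665 12.0260 15.0630

Derivation:
Step 0: x=[6.0000 9.0000 13.0000 14.0000] v=[0.0000 0.0000 0.0000 0.0000]
Step 1: x=[5.9600 9.0400 12.8800 14.1200] v=[-0.4000 0.4000 -1.2000 1.2000]
Step 2: x=[5.8832 9.1104 12.6560 14.3504] v=[-0.7680 0.7040 -2.2400 2.3040]
Step 3: x=[5.7755 9.1935 12.3580 14.6730] v=[-1.0771 0.8314 -2.9805 3.2262]
Step 4: x=[5.6445 9.2665 12.0260 15.0630] v=[-1.3099 0.7300 -3.3203 3.9002]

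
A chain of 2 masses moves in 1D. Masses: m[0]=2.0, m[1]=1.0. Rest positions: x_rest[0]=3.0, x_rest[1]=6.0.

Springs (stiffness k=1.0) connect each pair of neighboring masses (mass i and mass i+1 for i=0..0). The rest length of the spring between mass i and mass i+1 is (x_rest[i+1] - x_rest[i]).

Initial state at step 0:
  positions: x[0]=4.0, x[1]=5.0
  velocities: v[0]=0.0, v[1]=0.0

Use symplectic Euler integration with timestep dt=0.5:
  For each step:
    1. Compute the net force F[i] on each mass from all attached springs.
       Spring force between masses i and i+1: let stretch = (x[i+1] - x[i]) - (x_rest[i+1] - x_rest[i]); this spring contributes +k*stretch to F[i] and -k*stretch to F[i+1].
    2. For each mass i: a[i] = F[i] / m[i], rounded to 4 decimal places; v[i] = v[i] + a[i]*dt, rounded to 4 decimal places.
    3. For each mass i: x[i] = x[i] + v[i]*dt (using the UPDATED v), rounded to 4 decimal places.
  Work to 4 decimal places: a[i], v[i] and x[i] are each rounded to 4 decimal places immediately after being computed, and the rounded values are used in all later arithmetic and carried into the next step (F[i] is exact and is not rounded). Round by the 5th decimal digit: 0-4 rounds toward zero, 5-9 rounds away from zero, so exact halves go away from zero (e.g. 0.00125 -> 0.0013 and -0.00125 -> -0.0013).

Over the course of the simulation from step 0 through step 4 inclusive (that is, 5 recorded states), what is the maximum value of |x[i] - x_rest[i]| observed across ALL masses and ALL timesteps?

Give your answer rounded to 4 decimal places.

Step 0: x=[4.0000 5.0000] v=[0.0000 0.0000]
Step 1: x=[3.7500 5.5000] v=[-0.5000 1.0000]
Step 2: x=[3.3438 6.3125] v=[-0.8125 1.6250]
Step 3: x=[2.9336 7.1329] v=[-0.8204 1.6407]
Step 4: x=[2.6733 7.6535] v=[-0.5206 1.0411]
Max displacement = 1.6535

Answer: 1.6535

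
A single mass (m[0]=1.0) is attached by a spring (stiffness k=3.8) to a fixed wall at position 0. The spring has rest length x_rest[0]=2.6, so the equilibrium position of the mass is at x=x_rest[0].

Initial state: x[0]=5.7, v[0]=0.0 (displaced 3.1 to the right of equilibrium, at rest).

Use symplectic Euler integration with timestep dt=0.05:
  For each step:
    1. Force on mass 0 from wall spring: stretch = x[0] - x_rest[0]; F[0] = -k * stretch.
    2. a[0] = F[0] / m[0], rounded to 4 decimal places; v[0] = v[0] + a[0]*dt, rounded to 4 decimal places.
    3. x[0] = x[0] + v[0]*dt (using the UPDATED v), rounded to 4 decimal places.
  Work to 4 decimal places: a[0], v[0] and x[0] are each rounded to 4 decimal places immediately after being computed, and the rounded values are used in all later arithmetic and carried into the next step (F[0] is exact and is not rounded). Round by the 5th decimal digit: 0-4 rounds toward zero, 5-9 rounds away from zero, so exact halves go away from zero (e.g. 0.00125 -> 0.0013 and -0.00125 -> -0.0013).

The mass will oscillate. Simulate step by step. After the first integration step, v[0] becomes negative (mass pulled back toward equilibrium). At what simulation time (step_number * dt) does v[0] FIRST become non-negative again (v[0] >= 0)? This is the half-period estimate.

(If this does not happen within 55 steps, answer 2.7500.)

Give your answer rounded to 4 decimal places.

Answer: 1.6500

Derivation:
Step 0: x=[5.7000] v=[0.0000]
Step 1: x=[5.6706] v=[-0.5890]
Step 2: x=[5.6120] v=[-1.1724]
Step 3: x=[5.5248] v=[-1.7447]
Step 4: x=[5.4098] v=[-2.3004]
Step 5: x=[5.2681] v=[-2.8343]
Step 6: x=[5.1010] v=[-3.3412]
Step 7: x=[4.9102] v=[-3.8164]
Step 8: x=[4.6974] v=[-4.2553]
Step 9: x=[4.4647] v=[-4.6538]
Step 10: x=[4.2143] v=[-5.0081]
Step 11: x=[3.9486] v=[-5.3148]
Step 12: x=[3.6701] v=[-5.5710]
Step 13: x=[3.3814] v=[-5.7743]
Step 14: x=[3.0853] v=[-5.9228]
Step 15: x=[2.7846] v=[-6.0150]
Step 16: x=[2.4821] v=[-6.0501]
Step 17: x=[2.1807] v=[-6.0277]
Step 18: x=[1.8833] v=[-5.9480]
Step 19: x=[1.5927] v=[-5.8118]
Step 20: x=[1.3117] v=[-5.6204]
Step 21: x=[1.0429] v=[-5.3756]
Step 22: x=[0.7889] v=[-5.0798]
Step 23: x=[0.5521] v=[-4.7357]
Step 24: x=[0.3348] v=[-4.3466]
Step 25: x=[0.1390] v=[-3.9162]
Step 26: x=[-0.0334] v=[-3.4486]
Step 27: x=[-0.1808] v=[-2.9483]
Step 28: x=[-0.3018] v=[-2.4200]
Step 29: x=[-0.3952] v=[-1.8687]
Step 30: x=[-0.4602] v=[-1.2996]
Step 31: x=[-0.4961] v=[-0.7182]
Step 32: x=[-0.5026] v=[-0.1299]
Step 33: x=[-0.4796] v=[0.4596]
First v>=0 after going negative at step 33, time=1.6500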